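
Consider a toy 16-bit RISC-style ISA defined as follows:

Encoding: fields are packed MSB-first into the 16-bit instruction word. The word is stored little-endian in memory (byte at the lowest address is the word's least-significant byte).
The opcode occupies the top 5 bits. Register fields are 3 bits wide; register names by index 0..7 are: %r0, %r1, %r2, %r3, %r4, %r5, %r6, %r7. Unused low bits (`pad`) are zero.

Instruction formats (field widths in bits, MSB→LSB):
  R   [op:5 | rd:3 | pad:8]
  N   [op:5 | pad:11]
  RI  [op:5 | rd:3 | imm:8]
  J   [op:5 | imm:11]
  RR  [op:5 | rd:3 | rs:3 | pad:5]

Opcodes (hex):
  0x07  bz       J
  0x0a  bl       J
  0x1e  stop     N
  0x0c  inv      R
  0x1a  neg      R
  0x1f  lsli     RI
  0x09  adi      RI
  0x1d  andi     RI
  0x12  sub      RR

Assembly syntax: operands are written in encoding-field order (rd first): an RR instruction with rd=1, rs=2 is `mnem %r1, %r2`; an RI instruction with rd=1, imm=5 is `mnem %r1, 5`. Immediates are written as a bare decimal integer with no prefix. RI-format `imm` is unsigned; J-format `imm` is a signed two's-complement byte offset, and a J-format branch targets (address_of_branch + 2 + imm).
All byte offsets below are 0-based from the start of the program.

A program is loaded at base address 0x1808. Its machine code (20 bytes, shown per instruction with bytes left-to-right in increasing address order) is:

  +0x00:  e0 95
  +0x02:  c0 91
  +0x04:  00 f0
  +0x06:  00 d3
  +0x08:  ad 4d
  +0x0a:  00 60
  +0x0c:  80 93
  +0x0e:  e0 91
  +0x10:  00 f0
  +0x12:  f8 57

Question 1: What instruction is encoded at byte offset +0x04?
+0x04: 00 f0 ⇒ word 0xf000 (little)
  opcode bits[15:11]=0x1e: stop/N

stop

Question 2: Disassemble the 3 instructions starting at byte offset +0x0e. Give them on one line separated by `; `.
off 0x0e: read e0 91 as little → 0x91e0
  top 5b → 0x12 → sub [RR]
  rd: (w>>8)&0x7=0x1 → %r1
  rs: (w>>5)&0x7=0x7 → %r7
off 0x10: read 00 f0 as little → 0xf000
  top 5b → 0x1e → stop [N]
off 0x12: read f8 57 as little → 0x57f8
  top 5b → 0xa → bl [J]
  imm: (w>>0)&0x7ff=0x7f8 (s11→-8) → -8

sub %r1, %r7; stop; bl -8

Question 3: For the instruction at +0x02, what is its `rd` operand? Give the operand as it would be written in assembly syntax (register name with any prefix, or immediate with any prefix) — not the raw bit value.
%r1

[02] c0 91 → 0x91c0
  opcode bits[15:11]=0x12: sub/RR
  rd: (w>>8)&0x7=0x1 → %r1
  rs: (w>>5)&0x7=0x6 → %r6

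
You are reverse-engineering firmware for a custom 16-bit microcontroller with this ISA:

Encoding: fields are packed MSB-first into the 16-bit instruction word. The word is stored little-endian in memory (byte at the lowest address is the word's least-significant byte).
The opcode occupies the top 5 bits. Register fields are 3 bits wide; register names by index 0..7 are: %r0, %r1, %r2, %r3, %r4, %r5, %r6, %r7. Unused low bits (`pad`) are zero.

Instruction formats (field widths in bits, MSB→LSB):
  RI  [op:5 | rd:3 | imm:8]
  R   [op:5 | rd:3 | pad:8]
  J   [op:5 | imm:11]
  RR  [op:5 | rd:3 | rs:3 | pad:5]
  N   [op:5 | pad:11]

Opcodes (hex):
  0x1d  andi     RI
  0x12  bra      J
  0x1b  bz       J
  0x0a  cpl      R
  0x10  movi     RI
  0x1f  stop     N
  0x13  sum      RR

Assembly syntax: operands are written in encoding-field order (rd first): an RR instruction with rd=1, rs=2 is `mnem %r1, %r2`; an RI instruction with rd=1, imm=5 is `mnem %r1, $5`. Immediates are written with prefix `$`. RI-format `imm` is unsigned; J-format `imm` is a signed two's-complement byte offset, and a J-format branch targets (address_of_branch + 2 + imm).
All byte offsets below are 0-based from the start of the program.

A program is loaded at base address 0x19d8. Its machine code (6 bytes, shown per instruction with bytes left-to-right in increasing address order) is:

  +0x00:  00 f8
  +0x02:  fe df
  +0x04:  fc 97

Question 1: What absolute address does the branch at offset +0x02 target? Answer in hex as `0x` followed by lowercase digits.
+0x02: fe df ⇒ word 0xdffe (little)
  opcode bits[15:11]=0x1b: bz/J
  imm: (w>>0)&0x7ff=0x7fe (s11→-2) → $-2
  target = base 0x19d8 + off 0x02 + 2 + imm -2 = 0x19da

0x19da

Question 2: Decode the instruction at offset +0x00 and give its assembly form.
+0x00: 00 f8 ⇒ word 0xf800 (little)
  top 5b → 0x1f → stop [N]

stop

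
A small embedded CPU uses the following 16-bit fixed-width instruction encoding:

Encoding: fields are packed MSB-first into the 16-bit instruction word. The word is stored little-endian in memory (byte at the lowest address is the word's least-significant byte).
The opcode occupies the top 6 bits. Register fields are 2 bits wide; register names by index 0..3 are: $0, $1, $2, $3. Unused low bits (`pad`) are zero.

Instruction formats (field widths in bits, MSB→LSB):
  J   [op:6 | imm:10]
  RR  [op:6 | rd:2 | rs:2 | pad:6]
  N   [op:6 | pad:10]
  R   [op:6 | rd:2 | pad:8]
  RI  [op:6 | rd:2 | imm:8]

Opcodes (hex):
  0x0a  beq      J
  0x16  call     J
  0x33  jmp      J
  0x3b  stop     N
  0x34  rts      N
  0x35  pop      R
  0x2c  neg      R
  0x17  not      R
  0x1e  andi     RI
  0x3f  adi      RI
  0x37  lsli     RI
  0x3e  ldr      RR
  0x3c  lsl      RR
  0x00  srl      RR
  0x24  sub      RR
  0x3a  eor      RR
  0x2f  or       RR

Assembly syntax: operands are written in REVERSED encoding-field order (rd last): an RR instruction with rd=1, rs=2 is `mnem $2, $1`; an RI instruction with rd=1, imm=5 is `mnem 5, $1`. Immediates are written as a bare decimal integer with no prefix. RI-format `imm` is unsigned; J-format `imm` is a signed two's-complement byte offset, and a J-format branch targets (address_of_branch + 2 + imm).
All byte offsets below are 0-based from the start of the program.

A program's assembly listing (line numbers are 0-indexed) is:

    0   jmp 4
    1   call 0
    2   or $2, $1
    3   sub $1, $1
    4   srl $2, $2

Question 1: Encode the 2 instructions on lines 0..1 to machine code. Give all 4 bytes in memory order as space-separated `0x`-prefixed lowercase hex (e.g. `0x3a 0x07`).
line 0 (jmp): pack op=0x33:6|imm=4:10 = 0xcc04; little→ 04 cc
line 1 (call): pack op=0x16:6|imm=0:10 = 0x5800; little→ 00 58

0x04 0xcc 0x00 0x58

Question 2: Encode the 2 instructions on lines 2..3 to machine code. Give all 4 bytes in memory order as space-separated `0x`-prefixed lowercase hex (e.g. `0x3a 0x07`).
2. or fields op=0x2f:6|rd=1:2|rs=2:2|pad=0:6 → word bd80h → 80 bd
3. sub fields op=0x24:6|rd=1:2|rs=1:2|pad=0:6 → word 9140h → 40 91

0x80 0xbd 0x40 0x91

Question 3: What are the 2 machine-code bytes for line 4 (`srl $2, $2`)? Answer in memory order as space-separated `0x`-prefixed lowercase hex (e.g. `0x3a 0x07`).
0x80 0x02

4. srl fields op=0x0:6|rd=2:2|rs=2:2|pad=0:6 → word 0280h → 80 02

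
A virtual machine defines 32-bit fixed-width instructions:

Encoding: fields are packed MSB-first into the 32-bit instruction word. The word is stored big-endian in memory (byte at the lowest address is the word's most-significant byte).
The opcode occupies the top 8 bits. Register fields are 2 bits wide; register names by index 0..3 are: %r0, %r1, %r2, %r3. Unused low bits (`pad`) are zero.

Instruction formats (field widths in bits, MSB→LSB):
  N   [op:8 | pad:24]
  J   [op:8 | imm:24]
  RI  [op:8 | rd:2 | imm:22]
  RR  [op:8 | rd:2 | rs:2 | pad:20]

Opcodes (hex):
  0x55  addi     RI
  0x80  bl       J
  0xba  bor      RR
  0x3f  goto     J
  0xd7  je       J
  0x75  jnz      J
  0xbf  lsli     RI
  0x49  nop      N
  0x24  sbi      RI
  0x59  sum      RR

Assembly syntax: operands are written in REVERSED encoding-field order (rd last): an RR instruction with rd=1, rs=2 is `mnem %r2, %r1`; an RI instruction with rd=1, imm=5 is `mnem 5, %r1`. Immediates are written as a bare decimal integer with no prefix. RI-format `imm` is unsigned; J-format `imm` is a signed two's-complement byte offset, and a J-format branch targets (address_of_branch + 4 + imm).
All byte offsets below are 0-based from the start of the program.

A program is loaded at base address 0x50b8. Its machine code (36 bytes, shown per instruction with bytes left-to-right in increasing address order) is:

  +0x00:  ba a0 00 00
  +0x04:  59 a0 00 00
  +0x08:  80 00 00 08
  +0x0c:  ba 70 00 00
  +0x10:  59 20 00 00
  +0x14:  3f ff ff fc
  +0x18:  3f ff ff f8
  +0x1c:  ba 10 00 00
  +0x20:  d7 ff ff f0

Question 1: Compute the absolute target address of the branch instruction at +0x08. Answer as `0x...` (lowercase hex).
[08] 80 00 00 08 → 0x80000008
  opcode bits[31:24]=0x80: bl/J
  imm@[23:0]=0x8 ⇒ 8
  target = base 0x50b8 + off 0x08 + 4 + imm 8 = 0x50cc

0x50cc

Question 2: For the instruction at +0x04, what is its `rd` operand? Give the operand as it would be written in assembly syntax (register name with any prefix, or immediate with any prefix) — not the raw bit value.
%r2

@+04  big-endian(59 a0 00 00) = 0x59a00000
  top 8b → 0x59 → sum [RR]
  rd@[23:22]=0x2 ⇒ %r2
  rs@[21:20]=0x2 ⇒ %r2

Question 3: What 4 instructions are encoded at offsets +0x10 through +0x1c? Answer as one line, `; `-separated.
[10] 59 20 00 00 → 0x59200000
  opcode bits[31:24]=0x59: sum/RR
  [23:22] rd=0 = %r0
  [21:20] rs=2 = %r2
[14] 3f ff ff fc → 0x3ffffffc
  opcode bits[31:24]=0x3f: goto/J
  [23:0] imm=16777212 (s24→-4) = -4
[18] 3f ff ff f8 → 0x3ffffff8
  opcode bits[31:24]=0x3f: goto/J
  [23:0] imm=16777208 (s24→-8) = -8
[1c] ba 10 00 00 → 0xba100000
  opcode bits[31:24]=0xba: bor/RR
  [23:22] rd=0 = %r0
  [21:20] rs=1 = %r1

sum %r2, %r0; goto -4; goto -8; bor %r1, %r0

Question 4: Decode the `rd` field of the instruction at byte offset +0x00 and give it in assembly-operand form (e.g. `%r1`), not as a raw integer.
%r2

off 0x00: read ba a0 00 00 as big → 0xbaa00000
  top 8b → 0xba → bor [RR]
  rd@[23:22]=0x2 ⇒ %r2
  rs@[21:20]=0x2 ⇒ %r2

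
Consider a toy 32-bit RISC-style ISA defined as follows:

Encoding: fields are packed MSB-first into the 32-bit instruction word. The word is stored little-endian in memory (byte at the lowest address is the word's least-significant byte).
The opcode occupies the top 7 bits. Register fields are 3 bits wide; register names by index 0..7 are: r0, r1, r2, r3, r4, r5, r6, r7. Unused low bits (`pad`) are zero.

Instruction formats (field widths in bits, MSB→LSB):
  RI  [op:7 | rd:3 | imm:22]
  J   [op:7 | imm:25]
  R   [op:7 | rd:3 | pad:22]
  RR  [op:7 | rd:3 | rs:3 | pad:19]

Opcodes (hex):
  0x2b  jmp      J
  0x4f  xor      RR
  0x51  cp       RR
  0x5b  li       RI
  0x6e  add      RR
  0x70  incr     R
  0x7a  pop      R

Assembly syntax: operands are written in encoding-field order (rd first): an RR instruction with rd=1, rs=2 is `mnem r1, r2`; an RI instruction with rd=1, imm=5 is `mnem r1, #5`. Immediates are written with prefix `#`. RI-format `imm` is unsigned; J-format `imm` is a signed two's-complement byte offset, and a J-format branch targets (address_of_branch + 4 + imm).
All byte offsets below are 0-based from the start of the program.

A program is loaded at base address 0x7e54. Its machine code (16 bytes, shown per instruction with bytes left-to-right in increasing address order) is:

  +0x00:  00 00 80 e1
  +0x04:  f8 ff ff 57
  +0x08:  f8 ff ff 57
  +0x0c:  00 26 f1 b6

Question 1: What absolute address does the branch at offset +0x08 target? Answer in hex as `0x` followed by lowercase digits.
0x7e58

+0x08: f8 ff ff 57 ⇒ word 0x57fffff8 (little)
  top 7b → 0x2b → jmp [J]
  imm@[24:0]=0x1fffff8 (s25→-8) ⇒ #-8
  target = base 0x7e54 + off 0x08 + 4 + imm -8 = 0x7e58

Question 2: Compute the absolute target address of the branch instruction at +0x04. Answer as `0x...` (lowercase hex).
0x7e54

off 0x04: read f8 ff ff 57 as little → 0x57fffff8
  op=0x57fffff8>>25=0x2b ⇒ jmp (J)
  imm: (w>>0)&0x1ffffff=0x1fffff8 (s25→-8) → #-8
  target = base 0x7e54 + off 0x04 + 4 + imm -8 = 0x7e54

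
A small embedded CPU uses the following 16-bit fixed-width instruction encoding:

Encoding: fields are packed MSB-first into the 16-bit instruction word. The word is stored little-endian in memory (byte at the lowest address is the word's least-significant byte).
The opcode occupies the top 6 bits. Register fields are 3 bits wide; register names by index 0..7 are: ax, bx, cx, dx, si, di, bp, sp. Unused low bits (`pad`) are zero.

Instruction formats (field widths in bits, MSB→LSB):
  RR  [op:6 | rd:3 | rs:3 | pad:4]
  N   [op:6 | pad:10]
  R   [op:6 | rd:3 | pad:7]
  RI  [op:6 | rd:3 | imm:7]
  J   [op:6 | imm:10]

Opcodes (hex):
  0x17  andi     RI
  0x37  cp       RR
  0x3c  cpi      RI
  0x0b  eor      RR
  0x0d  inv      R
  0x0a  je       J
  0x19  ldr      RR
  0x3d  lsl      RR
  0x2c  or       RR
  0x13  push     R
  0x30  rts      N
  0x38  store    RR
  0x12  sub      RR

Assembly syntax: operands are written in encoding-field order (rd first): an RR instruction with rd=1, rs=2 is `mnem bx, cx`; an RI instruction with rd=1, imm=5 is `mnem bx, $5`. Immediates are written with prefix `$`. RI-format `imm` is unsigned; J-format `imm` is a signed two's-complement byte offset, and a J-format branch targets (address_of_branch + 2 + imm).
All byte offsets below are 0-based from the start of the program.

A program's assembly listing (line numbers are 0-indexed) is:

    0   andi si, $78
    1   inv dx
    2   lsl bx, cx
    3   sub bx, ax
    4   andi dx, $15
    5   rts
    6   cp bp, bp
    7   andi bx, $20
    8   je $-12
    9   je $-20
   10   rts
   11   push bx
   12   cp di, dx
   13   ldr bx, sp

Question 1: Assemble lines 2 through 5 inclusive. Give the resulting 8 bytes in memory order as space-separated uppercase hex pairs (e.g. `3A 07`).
line 2 (lsl): pack op=0x3d:6|rd=1:3|rs=2:3|pad=0:4 = 0xf4a0; little→ a0 f4
line 3 (sub): pack op=0x12:6|rd=1:3|rs=0:3|pad=0:4 = 0x4880; little→ 80 48
line 4 (andi): pack op=0x17:6|rd=3:3|imm=15:7 = 0x5d8f; little→ 8f 5d
line 5 (rts): pack op=0x30:6|pad=0:10 = 0xc000; little→ 00 c0

A0 F4 80 48 8F 5D 00 C0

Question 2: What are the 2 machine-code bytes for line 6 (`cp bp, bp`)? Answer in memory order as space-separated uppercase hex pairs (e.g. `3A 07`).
60 DF

line 6 (cp): pack op=0x37:6|rd=6:3|rs=6:3|pad=0:4 = 0xdf60; little→ 60 df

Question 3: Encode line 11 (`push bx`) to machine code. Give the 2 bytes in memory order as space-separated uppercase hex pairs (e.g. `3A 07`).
11. push fields op=0x13:6|rd=1:3|pad=0:7 → word 4c80h → 80 4c

80 4C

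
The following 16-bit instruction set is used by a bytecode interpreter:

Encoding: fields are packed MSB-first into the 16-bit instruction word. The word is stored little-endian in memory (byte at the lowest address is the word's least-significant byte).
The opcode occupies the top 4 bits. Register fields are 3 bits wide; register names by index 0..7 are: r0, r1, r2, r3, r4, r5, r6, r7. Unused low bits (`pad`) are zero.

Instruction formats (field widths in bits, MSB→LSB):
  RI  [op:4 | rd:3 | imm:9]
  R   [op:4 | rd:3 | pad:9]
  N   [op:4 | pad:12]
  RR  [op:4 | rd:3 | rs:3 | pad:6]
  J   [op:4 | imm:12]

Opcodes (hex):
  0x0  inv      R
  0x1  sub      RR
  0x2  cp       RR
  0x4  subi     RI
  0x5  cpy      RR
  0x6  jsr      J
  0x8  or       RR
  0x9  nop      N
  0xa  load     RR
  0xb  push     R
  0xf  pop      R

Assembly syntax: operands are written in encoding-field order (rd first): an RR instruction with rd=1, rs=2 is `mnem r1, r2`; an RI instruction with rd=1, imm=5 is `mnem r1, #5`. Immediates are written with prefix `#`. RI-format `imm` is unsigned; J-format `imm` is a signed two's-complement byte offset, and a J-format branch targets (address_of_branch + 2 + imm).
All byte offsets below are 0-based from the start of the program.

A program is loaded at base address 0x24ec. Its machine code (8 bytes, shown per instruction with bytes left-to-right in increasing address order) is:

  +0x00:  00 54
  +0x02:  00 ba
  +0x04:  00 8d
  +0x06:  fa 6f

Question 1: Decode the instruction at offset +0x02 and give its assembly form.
push r5

off 0x02: read 00 ba as little → 0xba00
  top 4b → 0xb → push [R]
  rd: (w>>9)&0x7=0x5 → r5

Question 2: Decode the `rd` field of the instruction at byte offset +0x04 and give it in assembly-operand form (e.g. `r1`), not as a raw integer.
r6

off 0x04: read 00 8d as little → 0x8d00
  op=0x8d00>>12=0x8 ⇒ or (RR)
  [11:9] rd=6 = r6
  [8:6] rs=4 = r4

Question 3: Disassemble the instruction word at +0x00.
@+00  little-endian(00 54) = 0x5400
  op=0x5400>>12=0x5 ⇒ cpy (RR)
  rd@[11:9]=0x2 ⇒ r2
  rs@[8:6]=0x0 ⇒ r0

cpy r2, r0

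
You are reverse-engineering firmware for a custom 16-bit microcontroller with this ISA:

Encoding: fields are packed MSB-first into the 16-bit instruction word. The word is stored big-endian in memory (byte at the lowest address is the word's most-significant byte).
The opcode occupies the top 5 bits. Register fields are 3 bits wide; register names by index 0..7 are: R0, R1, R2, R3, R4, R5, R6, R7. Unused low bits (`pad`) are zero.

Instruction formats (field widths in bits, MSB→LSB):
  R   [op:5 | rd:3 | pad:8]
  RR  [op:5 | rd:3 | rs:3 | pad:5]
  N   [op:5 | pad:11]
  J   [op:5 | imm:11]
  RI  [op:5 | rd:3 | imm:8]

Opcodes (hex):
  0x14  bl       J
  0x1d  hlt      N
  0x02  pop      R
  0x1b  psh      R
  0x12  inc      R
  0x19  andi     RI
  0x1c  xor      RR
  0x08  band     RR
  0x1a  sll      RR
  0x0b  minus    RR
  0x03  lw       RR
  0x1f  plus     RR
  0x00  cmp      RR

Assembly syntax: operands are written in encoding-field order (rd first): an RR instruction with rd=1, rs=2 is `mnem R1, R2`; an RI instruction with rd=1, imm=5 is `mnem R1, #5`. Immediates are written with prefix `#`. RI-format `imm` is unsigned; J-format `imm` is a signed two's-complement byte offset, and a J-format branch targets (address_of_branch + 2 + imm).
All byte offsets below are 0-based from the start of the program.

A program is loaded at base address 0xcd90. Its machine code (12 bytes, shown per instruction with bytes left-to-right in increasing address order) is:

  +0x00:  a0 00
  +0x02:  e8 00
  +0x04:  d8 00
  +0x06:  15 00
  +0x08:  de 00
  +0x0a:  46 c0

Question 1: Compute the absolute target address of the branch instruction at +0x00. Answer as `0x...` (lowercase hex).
off 0x00: read a0 00 as big → 0xa000
  top 5b → 0x14 → bl [J]
  [10:0] imm=0 = #0
  target = base 0xcd90 + off 0x00 + 2 + imm 0 = 0xcd92

0xcd92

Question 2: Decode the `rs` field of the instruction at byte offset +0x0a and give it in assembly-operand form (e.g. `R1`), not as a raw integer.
R6

off 0x0a: read 46 c0 as big → 0x46c0
  opcode bits[15:11]=0x8: band/RR
  rd: (w>>8)&0x7=0x6 → R6
  rs: (w>>5)&0x7=0x6 → R6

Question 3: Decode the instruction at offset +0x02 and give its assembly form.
hlt

+0x02: e8 00 ⇒ word 0xe800 (big)
  top 5b → 0x1d → hlt [N]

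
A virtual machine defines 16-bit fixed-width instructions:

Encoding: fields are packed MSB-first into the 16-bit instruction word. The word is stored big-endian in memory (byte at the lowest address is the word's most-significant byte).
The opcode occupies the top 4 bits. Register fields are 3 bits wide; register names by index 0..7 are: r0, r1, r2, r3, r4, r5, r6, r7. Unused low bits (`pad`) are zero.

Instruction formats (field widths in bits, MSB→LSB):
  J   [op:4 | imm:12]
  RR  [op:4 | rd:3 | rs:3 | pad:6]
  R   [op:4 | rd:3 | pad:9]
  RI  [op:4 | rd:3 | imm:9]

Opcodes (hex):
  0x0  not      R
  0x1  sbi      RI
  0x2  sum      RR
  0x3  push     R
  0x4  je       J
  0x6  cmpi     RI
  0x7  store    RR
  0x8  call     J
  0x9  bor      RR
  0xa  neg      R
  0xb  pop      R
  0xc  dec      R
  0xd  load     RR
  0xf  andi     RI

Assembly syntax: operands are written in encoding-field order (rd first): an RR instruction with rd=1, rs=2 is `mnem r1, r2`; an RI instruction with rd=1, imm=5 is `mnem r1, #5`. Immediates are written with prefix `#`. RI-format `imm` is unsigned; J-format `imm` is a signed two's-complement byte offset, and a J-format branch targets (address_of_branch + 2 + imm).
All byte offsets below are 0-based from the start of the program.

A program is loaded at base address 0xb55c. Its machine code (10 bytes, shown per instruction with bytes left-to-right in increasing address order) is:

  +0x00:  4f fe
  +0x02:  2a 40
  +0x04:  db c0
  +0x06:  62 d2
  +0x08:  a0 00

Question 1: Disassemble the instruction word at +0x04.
load r5, r7

@+04  big-endian(db c0) = 0xdbc0
  top 4b → 0xd → load [RR]
  rd: (w>>9)&0x7=0x5 → r5
  rs: (w>>6)&0x7=0x7 → r7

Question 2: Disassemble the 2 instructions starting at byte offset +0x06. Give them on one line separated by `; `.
cmpi r1, #210; neg r0

+0x06: 62 d2 ⇒ word 0x62d2 (big)
  op=0x62d2>>12=0x6 ⇒ cmpi (RI)
  rd@[11:9]=0x1 ⇒ r1
  imm@[8:0]=0xd2 ⇒ #210
+0x08: a0 00 ⇒ word 0xa000 (big)
  op=0xa000>>12=0xa ⇒ neg (R)
  rd@[11:9]=0x0 ⇒ r0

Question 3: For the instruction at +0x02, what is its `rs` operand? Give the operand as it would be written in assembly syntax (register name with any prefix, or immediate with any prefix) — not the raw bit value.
[02] 2a 40 → 0x2a40
  top 4b → 0x2 → sum [RR]
  [11:9] rd=5 = r5
  [8:6] rs=1 = r1

r1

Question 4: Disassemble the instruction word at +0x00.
je #-2

[00] 4f fe → 0x4ffe
  op=0x4ffe>>12=0x4 ⇒ je (J)
  imm: (w>>0)&0xfff=0xffe (s12→-2) → #-2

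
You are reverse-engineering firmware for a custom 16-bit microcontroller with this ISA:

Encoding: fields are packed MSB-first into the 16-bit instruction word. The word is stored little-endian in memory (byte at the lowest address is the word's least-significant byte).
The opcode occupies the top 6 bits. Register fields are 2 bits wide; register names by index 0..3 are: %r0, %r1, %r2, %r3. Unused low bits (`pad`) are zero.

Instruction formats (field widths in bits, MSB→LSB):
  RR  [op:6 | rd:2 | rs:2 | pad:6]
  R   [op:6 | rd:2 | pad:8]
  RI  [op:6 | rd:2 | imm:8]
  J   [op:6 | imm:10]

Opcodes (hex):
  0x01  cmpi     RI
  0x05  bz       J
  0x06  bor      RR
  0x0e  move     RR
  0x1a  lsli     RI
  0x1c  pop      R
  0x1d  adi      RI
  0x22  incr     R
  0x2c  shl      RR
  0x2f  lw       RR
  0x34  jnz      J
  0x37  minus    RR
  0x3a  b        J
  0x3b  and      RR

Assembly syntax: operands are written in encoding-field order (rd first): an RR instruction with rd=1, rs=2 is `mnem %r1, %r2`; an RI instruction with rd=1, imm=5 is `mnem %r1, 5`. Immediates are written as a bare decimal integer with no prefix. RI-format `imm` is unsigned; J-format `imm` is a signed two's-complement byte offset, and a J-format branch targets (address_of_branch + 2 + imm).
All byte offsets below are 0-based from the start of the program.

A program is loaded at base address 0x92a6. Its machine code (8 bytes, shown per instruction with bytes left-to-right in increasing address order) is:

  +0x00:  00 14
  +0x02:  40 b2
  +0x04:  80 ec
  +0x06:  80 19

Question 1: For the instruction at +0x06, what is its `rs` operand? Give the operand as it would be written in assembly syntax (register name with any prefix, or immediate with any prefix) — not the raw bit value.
@+06  little-endian(80 19) = 0x1980
  op=0x1980>>10=0x6 ⇒ bor (RR)
  rd@[9:8]=0x1 ⇒ %r1
  rs@[7:6]=0x2 ⇒ %r2

%r2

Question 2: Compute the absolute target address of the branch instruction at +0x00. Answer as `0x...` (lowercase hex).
+0x00: 00 14 ⇒ word 0x1400 (little)
  top 6b → 0x5 → bz [J]
  [9:0] imm=0 = 0
  target = base 0x92a6 + off 0x00 + 2 + imm 0 = 0x92a8

0x92a8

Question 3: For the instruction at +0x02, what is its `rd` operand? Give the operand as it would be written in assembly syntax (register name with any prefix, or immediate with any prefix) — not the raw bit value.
%r2

[02] 40 b2 → 0xb240
  top 6b → 0x2c → shl [RR]
  rd: (w>>8)&0x3=0x2 → %r2
  rs: (w>>6)&0x3=0x1 → %r1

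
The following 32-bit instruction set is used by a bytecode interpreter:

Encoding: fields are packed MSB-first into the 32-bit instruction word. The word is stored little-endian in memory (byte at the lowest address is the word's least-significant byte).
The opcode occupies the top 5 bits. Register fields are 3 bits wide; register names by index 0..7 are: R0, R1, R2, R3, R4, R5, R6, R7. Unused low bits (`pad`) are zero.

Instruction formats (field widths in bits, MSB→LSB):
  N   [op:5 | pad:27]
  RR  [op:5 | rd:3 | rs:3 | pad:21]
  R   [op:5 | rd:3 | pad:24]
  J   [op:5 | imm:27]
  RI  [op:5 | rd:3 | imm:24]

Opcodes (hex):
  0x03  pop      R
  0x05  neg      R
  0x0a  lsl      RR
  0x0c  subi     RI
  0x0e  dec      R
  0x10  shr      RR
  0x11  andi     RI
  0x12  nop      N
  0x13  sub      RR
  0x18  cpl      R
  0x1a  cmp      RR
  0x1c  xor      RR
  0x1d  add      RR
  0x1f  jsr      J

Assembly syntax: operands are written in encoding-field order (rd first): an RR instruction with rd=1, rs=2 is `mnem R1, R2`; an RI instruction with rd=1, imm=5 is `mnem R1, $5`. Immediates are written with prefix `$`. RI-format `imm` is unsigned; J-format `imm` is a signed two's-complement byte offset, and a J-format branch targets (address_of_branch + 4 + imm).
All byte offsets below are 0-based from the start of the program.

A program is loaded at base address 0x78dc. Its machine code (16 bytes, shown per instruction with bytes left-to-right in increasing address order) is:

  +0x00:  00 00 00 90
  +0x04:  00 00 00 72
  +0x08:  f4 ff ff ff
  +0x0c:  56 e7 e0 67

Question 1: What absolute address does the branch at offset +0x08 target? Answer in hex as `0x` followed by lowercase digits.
0x78dc

+0x08: f4 ff ff ff ⇒ word 0xfffffff4 (little)
  top 5b → 0x1f → jsr [J]
  imm@[26:0]=0x7fffff4 (s27→-12) ⇒ $-12
  target = base 0x78dc + off 0x08 + 4 + imm -12 = 0x78dc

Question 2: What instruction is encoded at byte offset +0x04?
dec R2

+0x04: 00 00 00 72 ⇒ word 0x72000000 (little)
  top 5b → 0xe → dec [R]
  [26:24] rd=2 = R2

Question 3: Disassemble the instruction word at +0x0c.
off 0x0c: read 56 e7 e0 67 as little → 0x67e0e756
  top 5b → 0xc → subi [RI]
  [26:24] rd=7 = R7
  [23:0] imm=14739286 = $14739286

subi R7, $14739286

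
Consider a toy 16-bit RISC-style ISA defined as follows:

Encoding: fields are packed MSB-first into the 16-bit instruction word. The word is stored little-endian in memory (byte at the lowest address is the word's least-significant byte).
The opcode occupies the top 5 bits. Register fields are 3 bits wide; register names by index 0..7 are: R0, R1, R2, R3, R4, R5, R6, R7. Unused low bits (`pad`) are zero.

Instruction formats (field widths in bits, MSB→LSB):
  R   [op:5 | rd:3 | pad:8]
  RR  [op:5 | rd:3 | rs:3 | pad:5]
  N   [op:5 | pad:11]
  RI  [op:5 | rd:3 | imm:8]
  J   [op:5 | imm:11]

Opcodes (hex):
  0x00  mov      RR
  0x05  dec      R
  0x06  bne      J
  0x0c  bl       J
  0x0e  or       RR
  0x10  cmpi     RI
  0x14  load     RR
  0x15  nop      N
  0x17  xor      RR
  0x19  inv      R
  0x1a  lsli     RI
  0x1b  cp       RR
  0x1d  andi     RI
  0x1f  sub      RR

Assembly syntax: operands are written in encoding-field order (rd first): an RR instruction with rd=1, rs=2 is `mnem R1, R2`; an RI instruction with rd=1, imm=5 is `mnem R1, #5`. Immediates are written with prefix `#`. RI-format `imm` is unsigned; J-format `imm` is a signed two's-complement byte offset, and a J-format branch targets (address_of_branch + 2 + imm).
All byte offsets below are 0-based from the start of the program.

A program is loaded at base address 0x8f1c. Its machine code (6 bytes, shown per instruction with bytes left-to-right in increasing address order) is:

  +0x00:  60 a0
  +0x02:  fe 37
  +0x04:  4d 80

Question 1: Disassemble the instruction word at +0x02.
bne #-2

off 0x02: read fe 37 as little → 0x37fe
  op=0x37fe>>11=0x6 ⇒ bne (J)
  [10:0] imm=2046 (s11→-2) = #-2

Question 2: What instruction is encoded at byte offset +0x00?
load R0, R3

@+00  little-endian(60 a0) = 0xa060
  op=0xa060>>11=0x14 ⇒ load (RR)
  rd@[10:8]=0x0 ⇒ R0
  rs@[7:5]=0x3 ⇒ R3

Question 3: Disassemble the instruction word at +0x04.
cmpi R0, #77

+0x04: 4d 80 ⇒ word 0x804d (little)
  op=0x804d>>11=0x10 ⇒ cmpi (RI)
  rd@[10:8]=0x0 ⇒ R0
  imm@[7:0]=0x4d ⇒ #77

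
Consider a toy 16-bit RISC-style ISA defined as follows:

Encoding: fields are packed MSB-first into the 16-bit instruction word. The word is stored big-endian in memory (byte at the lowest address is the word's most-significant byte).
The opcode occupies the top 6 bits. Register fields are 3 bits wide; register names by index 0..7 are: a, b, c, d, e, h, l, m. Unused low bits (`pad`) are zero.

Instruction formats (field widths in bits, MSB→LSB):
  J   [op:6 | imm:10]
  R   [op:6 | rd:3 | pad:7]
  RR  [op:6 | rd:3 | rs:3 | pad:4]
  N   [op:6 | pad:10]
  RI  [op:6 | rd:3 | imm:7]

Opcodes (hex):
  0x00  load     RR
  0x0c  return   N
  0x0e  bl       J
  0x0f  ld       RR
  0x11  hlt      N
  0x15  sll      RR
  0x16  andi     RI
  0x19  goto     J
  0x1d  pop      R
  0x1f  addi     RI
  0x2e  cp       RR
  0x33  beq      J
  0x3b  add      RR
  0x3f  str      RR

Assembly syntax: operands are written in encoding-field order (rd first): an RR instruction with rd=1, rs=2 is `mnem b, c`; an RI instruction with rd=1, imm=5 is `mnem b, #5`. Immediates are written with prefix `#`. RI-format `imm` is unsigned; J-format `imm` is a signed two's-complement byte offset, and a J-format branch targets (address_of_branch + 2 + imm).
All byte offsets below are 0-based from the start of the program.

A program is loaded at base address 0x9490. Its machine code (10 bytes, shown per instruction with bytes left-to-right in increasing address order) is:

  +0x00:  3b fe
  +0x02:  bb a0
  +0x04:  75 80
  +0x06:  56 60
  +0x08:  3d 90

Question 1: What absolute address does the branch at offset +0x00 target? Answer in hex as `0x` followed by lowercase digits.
0x9490

off 0x00: read 3b fe as big → 0x3bfe
  opcode bits[15:10]=0xe: bl/J
  [9:0] imm=1022 (s10→-2) = #-2
  target = base 0x9490 + off 0x00 + 2 + imm -2 = 0x9490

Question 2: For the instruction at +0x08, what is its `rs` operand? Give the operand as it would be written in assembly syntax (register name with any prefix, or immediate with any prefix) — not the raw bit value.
b

[08] 3d 90 → 0x3d90
  op=0x3d90>>10=0xf ⇒ ld (RR)
  rd@[9:7]=0x3 ⇒ d
  rs@[6:4]=0x1 ⇒ b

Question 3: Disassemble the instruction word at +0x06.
off 0x06: read 56 60 as big → 0x5660
  top 6b → 0x15 → sll [RR]
  rd: (w>>7)&0x7=0x4 → e
  rs: (w>>4)&0x7=0x6 → l

sll e, l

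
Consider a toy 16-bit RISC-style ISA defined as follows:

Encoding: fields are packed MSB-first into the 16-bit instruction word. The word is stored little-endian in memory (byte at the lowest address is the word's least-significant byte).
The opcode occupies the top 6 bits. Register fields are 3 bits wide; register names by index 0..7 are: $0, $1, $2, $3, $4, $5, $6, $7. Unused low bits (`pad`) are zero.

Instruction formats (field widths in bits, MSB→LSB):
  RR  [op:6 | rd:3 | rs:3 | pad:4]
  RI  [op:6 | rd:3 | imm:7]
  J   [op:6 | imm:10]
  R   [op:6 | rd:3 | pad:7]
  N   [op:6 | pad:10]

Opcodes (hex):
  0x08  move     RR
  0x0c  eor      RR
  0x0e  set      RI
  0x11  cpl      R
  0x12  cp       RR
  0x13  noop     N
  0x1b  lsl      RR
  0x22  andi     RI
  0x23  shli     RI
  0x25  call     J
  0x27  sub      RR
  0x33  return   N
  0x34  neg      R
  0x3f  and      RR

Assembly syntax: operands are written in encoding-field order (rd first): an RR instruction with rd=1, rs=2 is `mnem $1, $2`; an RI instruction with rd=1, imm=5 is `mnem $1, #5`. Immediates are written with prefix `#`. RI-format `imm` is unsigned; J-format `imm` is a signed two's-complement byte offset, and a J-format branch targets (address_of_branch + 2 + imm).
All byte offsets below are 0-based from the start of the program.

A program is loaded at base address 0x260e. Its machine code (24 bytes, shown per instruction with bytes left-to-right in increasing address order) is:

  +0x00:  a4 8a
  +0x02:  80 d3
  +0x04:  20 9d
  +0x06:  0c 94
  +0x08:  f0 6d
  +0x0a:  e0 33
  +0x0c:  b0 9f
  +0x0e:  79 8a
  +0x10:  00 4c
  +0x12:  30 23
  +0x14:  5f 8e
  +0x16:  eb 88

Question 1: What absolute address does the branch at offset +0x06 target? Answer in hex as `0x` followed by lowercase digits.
off 0x06: read 0c 94 as little → 0x940c
  opcode bits[15:10]=0x25: call/J
  imm@[9:0]=0xc ⇒ #12
  target = base 0x260e + off 0x06 + 2 + imm 12 = 0x2622

0x2622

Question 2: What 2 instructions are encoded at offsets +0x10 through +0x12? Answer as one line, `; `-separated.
+0x10: 00 4c ⇒ word 0x4c00 (little)
  op=0x4c00>>10=0x13 ⇒ noop (N)
+0x12: 30 23 ⇒ word 0x2330 (little)
  op=0x2330>>10=0x8 ⇒ move (RR)
  rd@[9:7]=0x6 ⇒ $6
  rs@[6:4]=0x3 ⇒ $3

noop; move $6, $3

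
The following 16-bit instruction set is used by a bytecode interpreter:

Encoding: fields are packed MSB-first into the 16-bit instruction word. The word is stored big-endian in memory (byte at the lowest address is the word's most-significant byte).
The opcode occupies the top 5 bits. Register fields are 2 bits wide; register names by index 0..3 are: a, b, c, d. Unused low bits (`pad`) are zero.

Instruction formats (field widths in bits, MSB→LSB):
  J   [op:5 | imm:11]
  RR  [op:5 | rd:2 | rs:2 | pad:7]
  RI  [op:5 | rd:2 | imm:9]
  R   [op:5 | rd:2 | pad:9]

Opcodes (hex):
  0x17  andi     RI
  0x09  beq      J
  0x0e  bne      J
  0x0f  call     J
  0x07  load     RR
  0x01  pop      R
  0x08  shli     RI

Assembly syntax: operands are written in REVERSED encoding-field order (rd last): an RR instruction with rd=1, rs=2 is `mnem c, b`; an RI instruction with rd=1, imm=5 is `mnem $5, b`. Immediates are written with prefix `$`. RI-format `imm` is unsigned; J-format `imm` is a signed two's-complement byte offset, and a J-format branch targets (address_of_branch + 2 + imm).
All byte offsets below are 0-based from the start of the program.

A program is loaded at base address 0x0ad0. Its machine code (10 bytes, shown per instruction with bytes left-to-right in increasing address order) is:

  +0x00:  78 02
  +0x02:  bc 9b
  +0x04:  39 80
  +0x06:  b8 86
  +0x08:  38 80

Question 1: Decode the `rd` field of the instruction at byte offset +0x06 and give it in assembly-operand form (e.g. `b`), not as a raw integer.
+0x06: b8 86 ⇒ word 0xb886 (big)
  opcode bits[15:11]=0x17: andi/RI
  rd@[10:9]=0x0 ⇒ a
  imm@[8:0]=0x86 ⇒ $134

a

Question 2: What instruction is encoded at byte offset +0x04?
load d, a

@+04  big-endian(39 80) = 0x3980
  top 5b → 0x7 → load [RR]
  [10:9] rd=0 = a
  [8:7] rs=3 = d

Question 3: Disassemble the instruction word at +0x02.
off 0x02: read bc 9b as big → 0xbc9b
  op=0xbc9b>>11=0x17 ⇒ andi (RI)
  rd: (w>>9)&0x3=0x2 → c
  imm: (w>>0)&0x1ff=0x9b → $155

andi $155, c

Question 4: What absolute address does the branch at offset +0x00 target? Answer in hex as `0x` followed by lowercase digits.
0x0ad4

@+00  big-endian(78 02) = 0x7802
  top 5b → 0xf → call [J]
  imm: (w>>0)&0x7ff=0x2 → $2
  target = base 0x0ad0 + off 0x00 + 2 + imm 2 = 0x0ad4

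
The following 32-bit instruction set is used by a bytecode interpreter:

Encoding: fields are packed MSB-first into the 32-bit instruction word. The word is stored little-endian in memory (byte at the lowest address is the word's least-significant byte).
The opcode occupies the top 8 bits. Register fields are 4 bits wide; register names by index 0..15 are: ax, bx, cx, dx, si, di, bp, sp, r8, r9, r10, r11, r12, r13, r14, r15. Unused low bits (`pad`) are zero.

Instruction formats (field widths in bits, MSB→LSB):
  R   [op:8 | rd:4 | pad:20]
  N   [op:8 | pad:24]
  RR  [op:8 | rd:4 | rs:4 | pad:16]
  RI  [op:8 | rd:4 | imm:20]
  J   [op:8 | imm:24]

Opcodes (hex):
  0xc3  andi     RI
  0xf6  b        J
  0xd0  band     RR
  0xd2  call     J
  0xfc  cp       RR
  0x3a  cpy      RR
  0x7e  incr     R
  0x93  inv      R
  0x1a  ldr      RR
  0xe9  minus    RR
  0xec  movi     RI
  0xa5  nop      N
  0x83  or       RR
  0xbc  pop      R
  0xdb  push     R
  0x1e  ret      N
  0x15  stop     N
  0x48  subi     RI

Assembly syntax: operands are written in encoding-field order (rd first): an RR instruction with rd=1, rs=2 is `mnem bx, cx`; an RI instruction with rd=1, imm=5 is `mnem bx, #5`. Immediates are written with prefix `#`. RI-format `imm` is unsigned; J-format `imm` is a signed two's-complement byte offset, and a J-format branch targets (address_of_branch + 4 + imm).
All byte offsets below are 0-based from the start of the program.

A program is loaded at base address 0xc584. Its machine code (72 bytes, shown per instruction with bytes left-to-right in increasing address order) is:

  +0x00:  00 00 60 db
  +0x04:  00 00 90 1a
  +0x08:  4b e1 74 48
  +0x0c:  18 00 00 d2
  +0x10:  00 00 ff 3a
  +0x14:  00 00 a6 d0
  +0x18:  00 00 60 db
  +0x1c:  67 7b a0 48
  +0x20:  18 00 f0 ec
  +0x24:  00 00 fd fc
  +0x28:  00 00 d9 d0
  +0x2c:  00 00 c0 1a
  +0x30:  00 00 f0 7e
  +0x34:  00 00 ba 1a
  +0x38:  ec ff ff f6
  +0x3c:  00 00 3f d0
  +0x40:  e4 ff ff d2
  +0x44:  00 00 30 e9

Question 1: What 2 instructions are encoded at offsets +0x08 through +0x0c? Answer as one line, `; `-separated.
subi sp, #319819; call #24

[08] 4b e1 74 48 → 0x4874e14b
  top 8b → 0x48 → subi [RI]
  [23:20] rd=7 = sp
  [19:0] imm=319819 = #319819
[0c] 18 00 00 d2 → 0xd2000018
  top 8b → 0xd2 → call [J]
  [23:0] imm=24 = #24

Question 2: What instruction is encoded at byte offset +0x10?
cpy r15, r15

[10] 00 00 ff 3a → 0x3aff0000
  opcode bits[31:24]=0x3a: cpy/RR
  [23:20] rd=15 = r15
  [19:16] rs=15 = r15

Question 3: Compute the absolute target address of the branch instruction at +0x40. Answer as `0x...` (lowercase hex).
off 0x40: read e4 ff ff d2 as little → 0xd2ffffe4
  op=0xd2ffffe4>>24=0xd2 ⇒ call (J)
  [23:0] imm=16777188 (s24→-28) = #-28
  target = base 0xc584 + off 0x40 + 4 + imm -28 = 0xc5ac

0xc5ac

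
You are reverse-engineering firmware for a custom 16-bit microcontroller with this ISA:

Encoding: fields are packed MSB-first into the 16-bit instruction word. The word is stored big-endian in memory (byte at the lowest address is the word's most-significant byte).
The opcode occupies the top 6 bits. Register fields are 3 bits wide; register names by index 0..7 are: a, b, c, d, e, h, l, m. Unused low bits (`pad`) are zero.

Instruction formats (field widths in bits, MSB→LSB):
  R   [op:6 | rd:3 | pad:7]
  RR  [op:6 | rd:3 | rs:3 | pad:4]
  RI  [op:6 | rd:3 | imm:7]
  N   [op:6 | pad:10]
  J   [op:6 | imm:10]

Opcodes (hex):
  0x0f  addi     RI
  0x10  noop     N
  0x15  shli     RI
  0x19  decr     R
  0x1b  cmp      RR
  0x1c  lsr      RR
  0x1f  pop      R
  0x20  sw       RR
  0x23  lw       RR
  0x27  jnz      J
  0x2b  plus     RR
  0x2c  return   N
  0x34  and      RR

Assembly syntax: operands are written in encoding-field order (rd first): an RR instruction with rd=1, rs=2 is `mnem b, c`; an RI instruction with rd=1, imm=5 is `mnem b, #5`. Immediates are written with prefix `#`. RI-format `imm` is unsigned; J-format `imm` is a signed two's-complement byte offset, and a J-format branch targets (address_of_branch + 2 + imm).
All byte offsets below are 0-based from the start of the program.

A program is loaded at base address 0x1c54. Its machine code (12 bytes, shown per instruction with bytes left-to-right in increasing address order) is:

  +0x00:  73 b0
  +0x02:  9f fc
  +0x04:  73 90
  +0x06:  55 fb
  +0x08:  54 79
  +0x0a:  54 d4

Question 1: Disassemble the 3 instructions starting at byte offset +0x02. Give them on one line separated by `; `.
@+02  big-endian(9f fc) = 0x9ffc
  top 6b → 0x27 → jnz [J]
  imm@[9:0]=0x3fc (s10→-4) ⇒ #-4
@+04  big-endian(73 90) = 0x7390
  top 6b → 0x1c → lsr [RR]
  rd@[9:7]=0x7 ⇒ m
  rs@[6:4]=0x1 ⇒ b
@+06  big-endian(55 fb) = 0x55fb
  top 6b → 0x15 → shli [RI]
  rd@[9:7]=0x3 ⇒ d
  imm@[6:0]=0x7b ⇒ #123

jnz #-4; lsr m, b; shli d, #123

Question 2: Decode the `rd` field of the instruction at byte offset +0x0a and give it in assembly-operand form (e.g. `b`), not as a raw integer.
b

off 0x0a: read 54 d4 as big → 0x54d4
  top 6b → 0x15 → shli [RI]
  [9:7] rd=1 = b
  [6:0] imm=84 = #84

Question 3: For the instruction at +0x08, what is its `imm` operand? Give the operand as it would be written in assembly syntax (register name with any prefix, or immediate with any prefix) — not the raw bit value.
#121

+0x08: 54 79 ⇒ word 0x5479 (big)
  op=0x5479>>10=0x15 ⇒ shli (RI)
  [9:7] rd=0 = a
  [6:0] imm=121 = #121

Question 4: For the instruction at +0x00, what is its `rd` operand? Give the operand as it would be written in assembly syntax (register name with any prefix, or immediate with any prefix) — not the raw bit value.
+0x00: 73 b0 ⇒ word 0x73b0 (big)
  top 6b → 0x1c → lsr [RR]
  rd: (w>>7)&0x7=0x7 → m
  rs: (w>>4)&0x7=0x3 → d

m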